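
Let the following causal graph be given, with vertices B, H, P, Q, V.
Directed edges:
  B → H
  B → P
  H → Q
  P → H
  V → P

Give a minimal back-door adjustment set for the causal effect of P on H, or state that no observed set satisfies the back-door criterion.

P→H: minimal back-door set {B}.

desc(P)\{P}={H,Q}; candidates ⊆ {B,V}.
size 0: {}; under {} P still reaches {B,H,Q,V} ∋ H.
{B}: P⊥H given {B} in G with P→· removed — back-door holds.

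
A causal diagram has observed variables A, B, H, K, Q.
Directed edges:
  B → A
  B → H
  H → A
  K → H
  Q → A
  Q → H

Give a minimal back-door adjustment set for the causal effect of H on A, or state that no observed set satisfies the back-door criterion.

desc(H)\{H}={A}; candidates ⊆ {B,K,Q}.
size 0: {}; under {} H still reaches {A,B,K,Q} ∋ A.
size 1: {B}, {K}, {Q}; under {B} H still reaches {A,K,Q} ∋ A.
{B,Q}: H⊥A given {B,Q} in G with H→· removed — back-door holds.

H→A: minimal back-door set {B, Q}.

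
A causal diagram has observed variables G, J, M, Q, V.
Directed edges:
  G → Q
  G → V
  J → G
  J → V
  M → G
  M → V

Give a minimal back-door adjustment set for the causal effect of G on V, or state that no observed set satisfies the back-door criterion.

G→V: minimal back-door set {J, M}.

desc(G)\{G}={Q,V}; candidates ⊆ {J,M}.
size 0: {}; under {} G still reaches {J,M,V} ∋ V.
size 1: {J}, {M}; under {J} G still reaches {M,V} ∋ V.
{J,M}: G⊥V given {J,M} in G with G→· removed — back-door holds.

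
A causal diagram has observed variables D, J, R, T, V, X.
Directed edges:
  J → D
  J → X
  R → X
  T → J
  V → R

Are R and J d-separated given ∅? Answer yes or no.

Yes — R ⊥ J | ∅.

Bayes-Ball from R | ∅ reaches {V,X}.
J ∉ reach(R|∅) ⇒ R ⊥ J | ∅.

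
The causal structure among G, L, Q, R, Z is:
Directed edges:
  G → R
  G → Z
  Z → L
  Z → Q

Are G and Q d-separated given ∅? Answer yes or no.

Bayes-Ball from G | ∅ reaches {L,Q,R,Z}.
Q ∈ reach(G|∅) ⇒ G ⊥̸ Q | ∅.

No — G and Q are d-connected given ∅.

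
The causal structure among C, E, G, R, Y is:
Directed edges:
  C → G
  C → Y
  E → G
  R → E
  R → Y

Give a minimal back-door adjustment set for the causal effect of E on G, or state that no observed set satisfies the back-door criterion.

desc(E)\{E}={G}; candidates ⊆ {C,R,Y}.
∅: E⊥G given ∅ in G with E→· removed — back-door holds.

E→G: minimal back-door set ∅.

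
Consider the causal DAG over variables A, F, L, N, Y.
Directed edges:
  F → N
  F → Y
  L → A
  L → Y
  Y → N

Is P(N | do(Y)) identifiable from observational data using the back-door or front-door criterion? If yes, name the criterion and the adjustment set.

P(N|do(Y)): backdoor, adjust for {F}.

desc(Y)\{Y}={N}; candidates ⊆ {A,F,L}.
size 0: {}; under {} Y still reaches {A,F,L,N} ∋ N.
{F}: Y⊥N given {F} in G with Y→· removed — back-door holds.
P(N|do(Y)) = Σ_{F} P(N|Y,F)·P(F).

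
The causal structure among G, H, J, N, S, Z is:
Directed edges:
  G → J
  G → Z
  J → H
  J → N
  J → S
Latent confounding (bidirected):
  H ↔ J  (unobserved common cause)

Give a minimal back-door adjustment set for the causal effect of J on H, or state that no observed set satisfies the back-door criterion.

J→H: no observed back-door set.

desc(J)\{J}={H,N,S}; candidates ⊆ {G,Z}.
J↔H: latent back-door arc(s) into J.
size 0: {}; under {} J still reaches {G,H,Z} ∋ H.
size 1: {G}, {Z}; under {G} J still reaches {H} ∋ H.
size 2: {G,Z}; under {G,Z} J still reaches {H} ∋ H.
J↔H cannot be blocked by any observed set — no back-door set.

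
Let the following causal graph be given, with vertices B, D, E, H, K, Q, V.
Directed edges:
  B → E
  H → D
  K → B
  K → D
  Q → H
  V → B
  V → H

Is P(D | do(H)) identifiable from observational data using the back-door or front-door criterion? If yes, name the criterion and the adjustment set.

P(D|do(H)): backdoor, adjust for ∅.

desc(H)\{H}={D}; candidates ⊆ {B,E,K,Q,V}.
∅: H⊥D given ∅ in G with H→· removed — back-door holds.
P(D|do(H)) = P(D|H) — no adjustment needed.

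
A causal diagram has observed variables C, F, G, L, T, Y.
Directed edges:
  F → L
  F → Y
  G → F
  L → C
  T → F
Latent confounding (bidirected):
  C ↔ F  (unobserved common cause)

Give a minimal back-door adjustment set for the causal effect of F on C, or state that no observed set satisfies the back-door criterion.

desc(F)\{F}={C,L,Y}; candidates ⊆ {G,T}.
F↔C: latent back-door arc(s) into F.
size 0: {}; under {} F still reaches {C,G,T} ∋ C.
size 1: {G}, {T}; under {G} F still reaches {C,T} ∋ C.
size 2: {G,T}; under {G,T} F still reaches {C} ∋ C.
F↔C cannot be blocked by any observed set — no back-door set.

F→C: no observed back-door set.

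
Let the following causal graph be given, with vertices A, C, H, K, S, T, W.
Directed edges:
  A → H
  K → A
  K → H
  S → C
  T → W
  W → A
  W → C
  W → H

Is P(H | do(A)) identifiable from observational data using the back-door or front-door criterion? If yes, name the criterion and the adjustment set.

P(H|do(A)): backdoor, adjust for {K, W}.

desc(A)\{A}={H}; candidates ⊆ {C,K,S,T,W}.
size 0: {}; under {} A still reaches {C,H,K,T,W} ∋ H.
size 1: {C}, {K}, {S} …(+2); under {C} A still reaches {H,K,S,T,W} ∋ H.
{K,W}: A⊥H given {K,W} in G with A→· removed — back-door holds.
P(H|do(A)) = Σ_{K,W} P(H|A,K,W)·P(K,W).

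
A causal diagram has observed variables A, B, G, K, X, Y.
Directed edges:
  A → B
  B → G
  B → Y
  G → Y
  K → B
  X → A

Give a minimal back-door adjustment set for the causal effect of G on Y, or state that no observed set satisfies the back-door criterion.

desc(G)\{G}={Y}; candidates ⊆ {A,B,K,X}.
size 0: {}; under {} G still reaches {A,B,K,X,Y} ∋ Y.
{B}: G⊥Y given {B} in G with G→· removed — back-door holds.

G→Y: minimal back-door set {B}.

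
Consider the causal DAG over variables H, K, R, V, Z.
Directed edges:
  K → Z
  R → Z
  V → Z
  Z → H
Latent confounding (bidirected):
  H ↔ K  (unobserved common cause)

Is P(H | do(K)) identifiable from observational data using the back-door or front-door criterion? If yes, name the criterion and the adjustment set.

P(H|do(K)): frontdoor, adjust for {Z}.

desc(K)\{K}={H,Z}; candidates ⊆ {R,V}.
K↔H: latent back-door arc(s) into K.
size 0: {}; under {} K still reaches {H} ∋ H.
size 1: {R}, {V}; under {R} K still reaches {H} ∋ H.
size 2: {R,V}; under {R,V} K still reaches {H} ∋ H.
K↔H cannot be blocked by any observed set — no back-door set.
{Z}: (i) intercepts every directed K→H path; (ii) no back-door K→{Z}; (iii) {K} blocks every back-door {Z}→H. Front-door holds.
P(H|do(K)) = Σ_{Z} P(Z|K) Σ_{K'} P(H|Z,K')P(K').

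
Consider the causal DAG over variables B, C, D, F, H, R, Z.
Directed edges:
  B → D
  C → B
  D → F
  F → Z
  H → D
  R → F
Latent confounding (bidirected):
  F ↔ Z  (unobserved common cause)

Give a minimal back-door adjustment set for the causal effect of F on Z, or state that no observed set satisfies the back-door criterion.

F→Z: no observed back-door set.

desc(F)\{F}={Z}; candidates ⊆ {B,C,D,H,R}.
F↔Z: latent back-door arc(s) into F.
size 0: {}; under {} F still reaches {B,C,D,H,R,Z} ∋ Z.
size 1: {B}, {C}, {D} …(+2); under {B} F still reaches {D,H,R,Z} ∋ Z.
size 2: {B,C}, {B,D}, {B,H} …(+7); under {B,C} F still reaches {D,H,R,Z} ∋ Z.
F↔Z cannot be blocked by any observed set — no back-door set.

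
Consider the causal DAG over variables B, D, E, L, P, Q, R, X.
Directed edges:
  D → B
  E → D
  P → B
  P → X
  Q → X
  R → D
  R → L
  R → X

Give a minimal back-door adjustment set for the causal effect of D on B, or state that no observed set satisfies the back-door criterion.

D→B: minimal back-door set ∅.

desc(D)\{D}={B}; candidates ⊆ {E,L,P,Q,R,X}.
∅: D⊥B given ∅ in G with D→· removed — back-door holds.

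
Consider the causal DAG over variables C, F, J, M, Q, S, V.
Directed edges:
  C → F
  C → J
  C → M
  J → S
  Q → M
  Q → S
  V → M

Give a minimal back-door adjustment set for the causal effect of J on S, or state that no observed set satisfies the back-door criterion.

J→S: minimal back-door set ∅.

desc(J)\{J}={S}; candidates ⊆ {C,F,M,Q,V}.
∅: J⊥S given ∅ in G with J→· removed — back-door holds.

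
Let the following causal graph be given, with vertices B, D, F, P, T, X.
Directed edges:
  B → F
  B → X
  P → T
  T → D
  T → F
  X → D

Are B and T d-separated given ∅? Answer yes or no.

Yes — B ⊥ T | ∅.

Bayes-Ball from B | ∅ reaches {D,F,X}.
T ∉ reach(B|∅) ⇒ B ⊥ T | ∅.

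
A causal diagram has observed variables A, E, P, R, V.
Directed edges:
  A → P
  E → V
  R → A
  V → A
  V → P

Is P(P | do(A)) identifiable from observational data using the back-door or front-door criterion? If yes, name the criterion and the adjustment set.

P(P|do(A)): backdoor, adjust for {V}.

desc(A)\{A}={P}; candidates ⊆ {E,R,V}.
size 0: {}; under {} A still reaches {E,P,R,V} ∋ P.
{V}: A⊥P given {V} in G with A→· removed — back-door holds.
P(P|do(A)) = Σ_{V} P(P|A,V)·P(V).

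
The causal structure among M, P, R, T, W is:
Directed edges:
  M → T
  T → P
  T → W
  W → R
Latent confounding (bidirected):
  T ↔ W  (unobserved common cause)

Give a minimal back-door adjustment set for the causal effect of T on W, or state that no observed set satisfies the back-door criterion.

T→W: no observed back-door set.

desc(T)\{T}={P,R,W}; candidates ⊆ {M}.
T↔W: latent back-door arc(s) into T.
size 0: {}; under {} T still reaches {M,R,W} ∋ W.
size 1: {M}; under {M} T still reaches {R,W} ∋ W.
T↔W cannot be blocked by any observed set — no back-door set.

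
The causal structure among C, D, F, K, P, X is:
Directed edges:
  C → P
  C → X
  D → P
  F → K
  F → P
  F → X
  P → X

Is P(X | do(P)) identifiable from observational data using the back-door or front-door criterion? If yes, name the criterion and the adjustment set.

P(X|do(P)): backdoor, adjust for {C, F}.

desc(P)\{P}={X}; candidates ⊆ {C,D,F,K}.
size 0: {}; under {} P still reaches {C,D,F,K,X} ∋ X.
size 1: {C}, {D}, {F} …(+1); under {C} P still reaches {D,F,K,X} ∋ X.
{C,F}: P⊥X given {C,F} in G with P→· removed — back-door holds.
P(X|do(P)) = Σ_{C,F} P(X|P,C,F)·P(C,F).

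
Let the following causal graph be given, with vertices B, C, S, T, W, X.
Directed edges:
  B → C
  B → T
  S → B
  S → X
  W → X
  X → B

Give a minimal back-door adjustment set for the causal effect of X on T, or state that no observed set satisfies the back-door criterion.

desc(X)\{X}={B,C,T}; candidates ⊆ {S,W}.
size 0: {}; under {} X still reaches {B,C,S,T,W} ∋ T.
{S}: X⊥T given {S} in G with X→· removed — back-door holds.

X→T: minimal back-door set {S}.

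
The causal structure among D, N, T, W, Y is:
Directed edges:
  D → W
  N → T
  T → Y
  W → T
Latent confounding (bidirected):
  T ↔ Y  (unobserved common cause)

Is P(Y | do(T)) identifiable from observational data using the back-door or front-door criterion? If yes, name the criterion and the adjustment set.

desc(T)\{T}={Y}; candidates ⊆ {D,N,W}.
T↔Y: latent back-door arc(s) into T.
size 0: {}; under {} T still reaches {D,N,W,Y} ∋ Y.
size 1: {D}, {N}, {W}; under {D} T still reaches {N,W,Y} ∋ Y.
size 2: {D,N}, {D,W}, {N,W}; under {D,N} T still reaches {W,Y} ∋ Y.
T↔Y cannot be blocked by any observed set — no back-door set.
No mediator lies on a directed T→…→Y path.
Neither criterion identifies P(Y|do(T)) in this graph.

P(Y|do(T)): not identifiable (no BD/FD set).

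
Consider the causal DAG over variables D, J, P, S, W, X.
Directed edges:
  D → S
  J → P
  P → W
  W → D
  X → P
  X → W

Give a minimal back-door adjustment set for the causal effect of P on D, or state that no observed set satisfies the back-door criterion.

P→D: minimal back-door set {X}.

desc(P)\{P}={D,S,W}; candidates ⊆ {J,X}.
size 0: {}; under {} P still reaches {D,J,S,W,X} ∋ D.
{X}: P⊥D given {X} in G with P→· removed — back-door holds.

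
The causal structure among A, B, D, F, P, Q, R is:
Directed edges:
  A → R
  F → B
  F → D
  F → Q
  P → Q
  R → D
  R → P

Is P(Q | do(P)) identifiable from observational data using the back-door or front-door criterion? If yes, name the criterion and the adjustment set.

desc(P)\{P}={Q}; candidates ⊆ {A,B,D,F,R}.
∅: P⊥Q given ∅ in G with P→· removed — back-door holds.
P(Q|do(P)) = P(Q|P) — no adjustment needed.

P(Q|do(P)): backdoor, adjust for ∅.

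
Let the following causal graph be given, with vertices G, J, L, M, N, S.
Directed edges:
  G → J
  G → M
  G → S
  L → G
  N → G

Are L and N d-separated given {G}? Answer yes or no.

No — L and N are d-connected given {G}.

Bayes-Ball from L | {G} reaches {N}.
N ∈ reach(L|{G}) ⇒ L ⊥̸ N | {G}.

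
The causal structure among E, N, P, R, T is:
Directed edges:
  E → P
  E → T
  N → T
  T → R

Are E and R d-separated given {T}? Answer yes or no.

Bayes-Ball from E | {T} reaches {N,P}.
R ∉ reach(E|{T}) ⇒ E ⊥ R | {T}.

Yes — E ⊥ R | {T}.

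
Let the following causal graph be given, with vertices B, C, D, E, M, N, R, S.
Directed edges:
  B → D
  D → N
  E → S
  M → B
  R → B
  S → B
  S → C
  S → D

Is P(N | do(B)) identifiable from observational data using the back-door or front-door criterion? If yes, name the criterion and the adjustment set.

desc(B)\{B}={D,N}; candidates ⊆ {C,E,M,R,S}.
size 0: {}; under {} B still reaches {C,D,E,M,N,R,S} ∋ N.
{S}: B⊥N given {S} in G with B→· removed — back-door holds.
P(N|do(B)) = Σ_{S} P(N|B,S)·P(S).

P(N|do(B)): backdoor, adjust for {S}.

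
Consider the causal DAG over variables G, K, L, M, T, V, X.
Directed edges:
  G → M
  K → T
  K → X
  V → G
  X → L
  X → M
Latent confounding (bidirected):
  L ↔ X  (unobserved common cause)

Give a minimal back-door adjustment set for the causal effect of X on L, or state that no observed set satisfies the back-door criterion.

desc(X)\{X}={L,M}; candidates ⊆ {G,K,T,V}.
X↔L: latent back-door arc(s) into X.
size 0: {}; under {} X still reaches {K,L,T} ∋ L.
size 1: {G}, {K}, {T} …(+1); under {G} X still reaches {K,L,T} ∋ L.
size 2: {G,K}, {G,T}, {G,V} …(+3); under {G,K} X still reaches {L} ∋ L.
X↔L cannot be blocked by any observed set — no back-door set.

X→L: no observed back-door set.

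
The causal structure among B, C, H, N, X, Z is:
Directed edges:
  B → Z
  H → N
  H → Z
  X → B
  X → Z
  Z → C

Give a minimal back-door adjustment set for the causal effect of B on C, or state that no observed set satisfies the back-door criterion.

desc(B)\{B}={C,Z}; candidates ⊆ {H,N,X}.
size 0: {}; under {} B still reaches {C,X,Z} ∋ C.
{X}: B⊥C given {X} in G with B→· removed — back-door holds.

B→C: minimal back-door set {X}.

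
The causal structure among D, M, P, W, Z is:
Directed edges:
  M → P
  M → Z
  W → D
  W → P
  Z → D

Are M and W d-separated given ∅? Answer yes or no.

Bayes-Ball from M | ∅ reaches {D,P,Z}.
W ∉ reach(M|∅) ⇒ M ⊥ W | ∅.

Yes — M ⊥ W | ∅.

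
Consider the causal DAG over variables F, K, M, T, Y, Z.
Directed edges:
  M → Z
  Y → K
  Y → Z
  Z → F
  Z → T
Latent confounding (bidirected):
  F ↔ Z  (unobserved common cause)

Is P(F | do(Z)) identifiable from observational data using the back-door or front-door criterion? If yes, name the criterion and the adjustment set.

P(F|do(Z)): not identifiable (no BD/FD set).

desc(Z)\{Z}={F,T}; candidates ⊆ {K,M,Y}.
Z↔F: latent back-door arc(s) into Z.
size 0: {}; under {} Z still reaches {F,K,M,Y} ∋ F.
size 1: {K}, {M}, {Y}; under {K} Z still reaches {F,M,Y} ∋ F.
size 2: {K,M}, {K,Y}, {M,Y}; under {K,M} Z still reaches {F,Y} ∋ F.
Z↔F cannot be blocked by any observed set — no back-door set.
No mediator lies on a directed Z→…→F path.
Neither criterion identifies P(F|do(Z)) in this graph.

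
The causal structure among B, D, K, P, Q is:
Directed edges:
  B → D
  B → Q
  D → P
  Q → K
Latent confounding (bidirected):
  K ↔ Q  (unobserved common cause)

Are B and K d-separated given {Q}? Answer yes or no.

No — B and K are d-connected given {Q}.

Bayes-Ball from B | {Q} reaches {D,K,P}.
K ∈ reach(B|{Q}) ⇒ B ⊥̸ K | {Q}.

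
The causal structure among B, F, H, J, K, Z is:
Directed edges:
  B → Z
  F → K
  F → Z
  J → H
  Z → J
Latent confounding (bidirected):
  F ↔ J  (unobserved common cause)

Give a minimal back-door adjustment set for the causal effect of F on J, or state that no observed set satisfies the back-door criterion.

desc(F)\{F}={H,J,K,Z}; candidates ⊆ {B}.
F↔J: latent back-door arc(s) into F.
size 0: {}; under {} F still reaches {H,J} ∋ J.
size 1: {B}; under {B} F still reaches {H,J} ∋ J.
F↔J cannot be blocked by any observed set — no back-door set.

F→J: no observed back-door set.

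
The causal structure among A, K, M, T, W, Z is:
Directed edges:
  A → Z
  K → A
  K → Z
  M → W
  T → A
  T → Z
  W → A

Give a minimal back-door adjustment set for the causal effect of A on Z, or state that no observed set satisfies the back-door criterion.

A→Z: minimal back-door set {K, T}.

desc(A)\{A}={Z}; candidates ⊆ {K,M,T,W}.
size 0: {}; under {} A still reaches {K,M,T,W,Z} ∋ Z.
size 1: {K}, {M}, {T} …(+1); under {K} A still reaches {M,T,W,Z} ∋ Z.
{K,T}: A⊥Z given {K,T} in G with A→· removed — back-door holds.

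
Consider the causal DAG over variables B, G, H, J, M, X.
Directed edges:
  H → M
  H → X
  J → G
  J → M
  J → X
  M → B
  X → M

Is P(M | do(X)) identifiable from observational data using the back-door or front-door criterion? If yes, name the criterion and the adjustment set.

desc(X)\{X}={B,M}; candidates ⊆ {G,H,J}.
size 0: {}; under {} X still reaches {B,G,H,J,M} ∋ M.
size 1: {G}, {H}, {J}; under {G} X still reaches {B,H,J,M} ∋ M.
{H,J}: X⊥M given {H,J} in G with X→· removed — back-door holds.
P(M|do(X)) = Σ_{H,J} P(M|X,H,J)·P(H,J).

P(M|do(X)): backdoor, adjust for {H, J}.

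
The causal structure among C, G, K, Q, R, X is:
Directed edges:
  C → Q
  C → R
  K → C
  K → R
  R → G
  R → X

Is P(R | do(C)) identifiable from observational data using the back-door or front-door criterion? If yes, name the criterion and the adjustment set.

P(R|do(C)): backdoor, adjust for {K}.

desc(C)\{C}={G,Q,R,X}; candidates ⊆ {K}.
size 0: {}; under {} C still reaches {G,K,R,X} ∋ R.
{K}: C⊥R given {K} in G with C→· removed — back-door holds.
P(R|do(C)) = Σ_{K} P(R|C,K)·P(K).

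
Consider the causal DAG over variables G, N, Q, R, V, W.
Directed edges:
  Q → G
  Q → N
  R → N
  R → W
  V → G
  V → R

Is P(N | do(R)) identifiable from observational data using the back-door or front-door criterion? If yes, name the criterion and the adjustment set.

desc(R)\{R}={N,W}; candidates ⊆ {G,Q,V}.
∅: R⊥N given ∅ in G with R→· removed — back-door holds.
P(N|do(R)) = P(N|R) — no adjustment needed.

P(N|do(R)): backdoor, adjust for ∅.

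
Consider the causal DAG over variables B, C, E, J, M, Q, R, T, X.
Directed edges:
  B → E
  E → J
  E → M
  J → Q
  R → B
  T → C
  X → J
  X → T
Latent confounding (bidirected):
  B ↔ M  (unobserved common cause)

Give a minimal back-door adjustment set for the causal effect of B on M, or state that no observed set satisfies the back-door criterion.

desc(B)\{B}={E,J,M,Q}; candidates ⊆ {C,R,T,X}.
B↔M: latent back-door arc(s) into B.
size 0: {}; under {} B still reaches {M,R} ∋ M.
size 1: {C}, {R}, {T} …(+1); under {C} B still reaches {M,R} ∋ M.
size 2: {C,R}, {C,T}, {C,X} …(+3); under {C,R} B still reaches {M} ∋ M.
B↔M cannot be blocked by any observed set — no back-door set.

B→M: no observed back-door set.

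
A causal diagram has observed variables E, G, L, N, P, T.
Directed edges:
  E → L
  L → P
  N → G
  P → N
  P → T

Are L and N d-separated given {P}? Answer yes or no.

Bayes-Ball from L | {P} reaches {E}.
N ∉ reach(L|{P}) ⇒ L ⊥ N | {P}.

Yes — L ⊥ N | {P}.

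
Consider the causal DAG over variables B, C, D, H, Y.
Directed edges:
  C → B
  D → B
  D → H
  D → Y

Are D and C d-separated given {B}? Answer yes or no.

No — D and C are d-connected given {B}.

Bayes-Ball from D | {B} reaches {C,H,Y}.
C ∈ reach(D|{B}) ⇒ D ⊥̸ C | {B}.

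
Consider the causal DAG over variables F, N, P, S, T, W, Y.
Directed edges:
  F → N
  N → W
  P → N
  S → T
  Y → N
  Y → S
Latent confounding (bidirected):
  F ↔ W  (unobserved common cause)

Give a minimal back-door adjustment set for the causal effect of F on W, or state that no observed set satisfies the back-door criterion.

desc(F)\{F}={N,W}; candidates ⊆ {P,S,T,Y}.
F↔W: latent back-door arc(s) into F.
size 0: {}; under {} F still reaches {W} ∋ W.
size 1: {P}, {S}, {T} …(+1); under {P} F still reaches {W} ∋ W.
size 2: {P,S}, {P,T}, {P,Y} …(+3); under {P,S} F still reaches {W} ∋ W.
F↔W cannot be blocked by any observed set — no back-door set.

F→W: no observed back-door set.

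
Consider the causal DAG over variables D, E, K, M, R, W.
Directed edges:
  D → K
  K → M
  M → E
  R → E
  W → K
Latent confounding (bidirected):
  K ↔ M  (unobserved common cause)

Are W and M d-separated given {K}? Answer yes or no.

Bayes-Ball from W | {K} reaches {D,E,M}.
M ∈ reach(W|{K}) ⇒ W ⊥̸ M | {K}.

No — W and M are d-connected given {K}.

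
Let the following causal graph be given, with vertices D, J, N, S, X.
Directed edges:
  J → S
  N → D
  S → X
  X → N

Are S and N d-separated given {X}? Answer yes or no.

Yes — S ⊥ N | {X}.

Bayes-Ball from S | {X} reaches {J}.
N ∉ reach(S|{X}) ⇒ S ⊥ N | {X}.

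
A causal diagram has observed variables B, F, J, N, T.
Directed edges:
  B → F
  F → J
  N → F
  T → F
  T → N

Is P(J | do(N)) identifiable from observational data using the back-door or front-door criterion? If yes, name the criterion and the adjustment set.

P(J|do(N)): backdoor, adjust for {T}.

desc(N)\{N}={F,J}; candidates ⊆ {B,T}.
size 0: {}; under {} N still reaches {F,J,T} ∋ J.
{T}: N⊥J given {T} in G with N→· removed — back-door holds.
P(J|do(N)) = Σ_{T} P(J|N,T)·P(T).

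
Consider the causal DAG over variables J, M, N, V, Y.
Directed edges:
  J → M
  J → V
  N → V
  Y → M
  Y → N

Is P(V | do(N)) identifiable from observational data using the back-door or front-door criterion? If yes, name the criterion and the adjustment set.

desc(N)\{N}={V}; candidates ⊆ {J,M,Y}.
∅: N⊥V given ∅ in G with N→· removed — back-door holds.
P(V|do(N)) = P(V|N) — no adjustment needed.

P(V|do(N)): backdoor, adjust for ∅.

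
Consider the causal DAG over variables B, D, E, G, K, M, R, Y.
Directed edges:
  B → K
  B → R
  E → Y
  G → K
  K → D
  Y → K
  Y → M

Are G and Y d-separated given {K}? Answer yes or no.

No — G and Y are d-connected given {K}.

Bayes-Ball from G | {K} reaches {B,E,M,R,Y}.
Y ∈ reach(G|{K}) ⇒ G ⊥̸ Y | {K}.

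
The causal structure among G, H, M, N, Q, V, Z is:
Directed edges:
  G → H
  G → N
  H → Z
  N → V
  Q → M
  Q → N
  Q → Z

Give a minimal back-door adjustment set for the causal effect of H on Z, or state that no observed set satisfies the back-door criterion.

desc(H)\{H}={Z}; candidates ⊆ {G,M,N,Q,V}.
∅: H⊥Z given ∅ in G with H→· removed — back-door holds.

H→Z: minimal back-door set ∅.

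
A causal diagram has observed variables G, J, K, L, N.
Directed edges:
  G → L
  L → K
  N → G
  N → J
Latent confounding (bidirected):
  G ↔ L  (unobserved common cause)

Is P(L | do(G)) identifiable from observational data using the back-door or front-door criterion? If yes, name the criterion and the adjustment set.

P(L|do(G)): not identifiable (no BD/FD set).

desc(G)\{G}={K,L}; candidates ⊆ {J,N}.
G↔L: latent back-door arc(s) into G.
size 0: {}; under {} G still reaches {J,K,L,N} ∋ L.
size 1: {J}, {N}; under {J} G still reaches {K,L,N} ∋ L.
size 2: {J,N}; under {J,N} G still reaches {K,L} ∋ L.
G↔L cannot be blocked by any observed set — no back-door set.
No mediator lies on a directed G→…→L path.
Neither criterion identifies P(L|do(G)) in this graph.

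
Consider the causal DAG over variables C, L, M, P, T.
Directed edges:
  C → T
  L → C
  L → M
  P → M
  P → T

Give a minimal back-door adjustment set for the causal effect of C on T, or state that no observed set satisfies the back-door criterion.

C→T: minimal back-door set ∅.

desc(C)\{C}={T}; candidates ⊆ {L,M,P}.
∅: C⊥T given ∅ in G with C→· removed — back-door holds.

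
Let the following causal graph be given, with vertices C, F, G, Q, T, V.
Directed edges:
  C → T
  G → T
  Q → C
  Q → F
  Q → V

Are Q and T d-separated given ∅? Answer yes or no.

Bayes-Ball from Q | ∅ reaches {C,F,T,V}.
T ∈ reach(Q|∅) ⇒ Q ⊥̸ T | ∅.

No — Q and T are d-connected given ∅.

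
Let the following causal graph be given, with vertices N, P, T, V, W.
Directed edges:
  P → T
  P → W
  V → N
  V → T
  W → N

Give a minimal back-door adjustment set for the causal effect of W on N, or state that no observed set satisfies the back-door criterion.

desc(W)\{W}={N}; candidates ⊆ {P,T,V}.
∅: W⊥N given ∅ in G with W→· removed — back-door holds.

W→N: minimal back-door set ∅.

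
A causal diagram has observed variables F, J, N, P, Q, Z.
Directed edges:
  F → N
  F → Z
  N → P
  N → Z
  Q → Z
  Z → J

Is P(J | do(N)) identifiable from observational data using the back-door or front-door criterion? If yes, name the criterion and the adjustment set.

desc(N)\{N}={J,P,Z}; candidates ⊆ {F,Q}.
size 0: {}; under {} N still reaches {F,J,Z} ∋ J.
{F}: N⊥J given {F} in G with N→· removed — back-door holds.
P(J|do(N)) = Σ_{F} P(J|N,F)·P(F).

P(J|do(N)): backdoor, adjust for {F}.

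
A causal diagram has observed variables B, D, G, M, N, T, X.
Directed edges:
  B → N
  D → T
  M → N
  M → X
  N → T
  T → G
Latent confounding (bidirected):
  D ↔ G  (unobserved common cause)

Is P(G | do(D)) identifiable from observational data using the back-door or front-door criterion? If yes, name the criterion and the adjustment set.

P(G|do(D)): frontdoor, adjust for {T}.

desc(D)\{D}={G,T}; candidates ⊆ {B,M,N,X}.
D↔G: latent back-door arc(s) into D.
size 0: {}; under {} D still reaches {G} ∋ G.
size 1: {B}, {M}, {N} …(+1); under {B} D still reaches {G} ∋ G.
size 2: {B,M}, {B,N}, {B,X} …(+3); under {B,M} D still reaches {G} ∋ G.
D↔G cannot be blocked by any observed set — no back-door set.
{T}: (i) intercepts every directed D→G path; (ii) no back-door D→{T}; (iii) {D} blocks every back-door {T}→G. Front-door holds.
P(G|do(D)) = Σ_{T} P(T|D) Σ_{D'} P(G|T,D')P(D').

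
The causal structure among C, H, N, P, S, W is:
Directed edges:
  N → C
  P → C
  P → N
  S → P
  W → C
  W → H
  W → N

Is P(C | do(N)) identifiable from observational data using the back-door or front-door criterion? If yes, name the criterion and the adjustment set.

desc(N)\{N}={C}; candidates ⊆ {H,P,S,W}.
size 0: {}; under {} N still reaches {C,H,P,S,W} ∋ C.
size 1: {H}, {P}, {S} …(+1); under {H} N still reaches {C,P,S,W} ∋ C.
{P,W}: N⊥C given {P,W} in G with N→· removed — back-door holds.
P(C|do(N)) = Σ_{P,W} P(C|N,P,W)·P(P,W).

P(C|do(N)): backdoor, adjust for {P, W}.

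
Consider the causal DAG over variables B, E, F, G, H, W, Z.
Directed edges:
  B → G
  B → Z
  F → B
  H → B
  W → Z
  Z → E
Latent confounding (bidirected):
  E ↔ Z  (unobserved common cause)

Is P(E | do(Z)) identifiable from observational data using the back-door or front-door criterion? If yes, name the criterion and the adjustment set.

desc(Z)\{Z}={E}; candidates ⊆ {B,F,G,H,W}.
Z↔E: latent back-door arc(s) into Z.
size 0: {}; under {} Z still reaches {B,E,F,G,H,W} ∋ E.
size 1: {B}, {F}, {G} …(+2); under {B} Z still reaches {E,W} ∋ E.
size 2: {B,F}, {B,G}, {B,H} …(+7); under {B,F} Z still reaches {E,W} ∋ E.
Z↔E cannot be blocked by any observed set — no back-door set.
No mediator lies on a directed Z→…→E path.
Neither criterion identifies P(E|do(Z)) in this graph.

P(E|do(Z)): not identifiable (no BD/FD set).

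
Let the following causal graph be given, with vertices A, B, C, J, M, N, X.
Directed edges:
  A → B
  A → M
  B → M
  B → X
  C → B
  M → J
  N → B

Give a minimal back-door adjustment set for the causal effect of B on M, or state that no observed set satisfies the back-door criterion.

desc(B)\{B}={J,M,X}; candidates ⊆ {A,C,N}.
size 0: {}; under {} B still reaches {A,C,J,M,N} ∋ M.
{A}: B⊥M given {A} in G with B→· removed — back-door holds.

B→M: minimal back-door set {A}.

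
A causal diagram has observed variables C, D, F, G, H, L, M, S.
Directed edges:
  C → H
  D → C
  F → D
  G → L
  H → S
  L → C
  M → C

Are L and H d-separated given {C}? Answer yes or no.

Yes — L ⊥ H | {C}.

Bayes-Ball from L | {C} reaches {D,F,G,M}.
H ∉ reach(L|{C}) ⇒ L ⊥ H | {C}.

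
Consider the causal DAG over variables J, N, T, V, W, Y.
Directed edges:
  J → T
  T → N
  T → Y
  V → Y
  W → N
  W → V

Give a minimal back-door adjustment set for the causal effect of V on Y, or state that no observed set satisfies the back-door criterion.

desc(V)\{V}={Y}; candidates ⊆ {J,N,T,W}.
∅: V⊥Y given ∅ in G with V→· removed — back-door holds.

V→Y: minimal back-door set ∅.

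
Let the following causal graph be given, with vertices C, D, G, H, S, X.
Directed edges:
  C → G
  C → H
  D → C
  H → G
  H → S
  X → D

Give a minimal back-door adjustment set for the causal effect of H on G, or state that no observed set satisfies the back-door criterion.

desc(H)\{H}={G,S}; candidates ⊆ {C,D,X}.
size 0: {}; under {} H still reaches {C,D,G,X} ∋ G.
{C}: H⊥G given {C} in G with H→· removed — back-door holds.

H→G: minimal back-door set {C}.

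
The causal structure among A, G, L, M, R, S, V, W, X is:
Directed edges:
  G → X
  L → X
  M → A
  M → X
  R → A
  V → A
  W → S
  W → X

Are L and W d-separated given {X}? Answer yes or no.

No — L and W are d-connected given {X}.

Bayes-Ball from L | {X} reaches {A,G,M,S,W}.
W ∈ reach(L|{X}) ⇒ L ⊥̸ W | {X}.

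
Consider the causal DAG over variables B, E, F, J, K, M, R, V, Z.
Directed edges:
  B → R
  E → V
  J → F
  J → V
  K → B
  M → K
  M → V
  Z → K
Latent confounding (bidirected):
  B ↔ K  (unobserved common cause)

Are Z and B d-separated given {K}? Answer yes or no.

Bayes-Ball from Z | {K} reaches {B,M,R,V}.
B ∈ reach(Z|{K}) ⇒ Z ⊥̸ B | {K}.

No — Z and B are d-connected given {K}.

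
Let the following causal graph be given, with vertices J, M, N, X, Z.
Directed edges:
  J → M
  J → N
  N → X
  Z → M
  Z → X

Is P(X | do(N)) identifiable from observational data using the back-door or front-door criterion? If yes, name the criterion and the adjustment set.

P(X|do(N)): backdoor, adjust for ∅.

desc(N)\{N}={X}; candidates ⊆ {J,M,Z}.
∅: N⊥X given ∅ in G with N→· removed — back-door holds.
P(X|do(N)) = P(X|N) — no adjustment needed.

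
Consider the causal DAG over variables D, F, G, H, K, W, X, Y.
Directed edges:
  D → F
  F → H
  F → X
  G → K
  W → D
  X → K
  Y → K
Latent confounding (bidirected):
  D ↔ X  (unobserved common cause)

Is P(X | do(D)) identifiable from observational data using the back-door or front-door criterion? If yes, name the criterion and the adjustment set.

desc(D)\{D}={F,H,K,X}; candidates ⊆ {G,W,Y}.
D↔X: latent back-door arc(s) into D.
size 0: {}; under {} D still reaches {K,W,X} ∋ X.
size 1: {G}, {W}, {Y}; under {G} D still reaches {K,W,X} ∋ X.
size 2: {G,W}, {G,Y}, {W,Y}; under {G,W} D still reaches {K,X} ∋ X.
D↔X cannot be blocked by any observed set — no back-door set.
{F}: (i) intercepts every directed D→X path; (ii) no back-door D→{F}; (iii) {D} blocks every back-door {F}→X. Front-door holds.
P(X|do(D)) = Σ_{F} P(F|D) Σ_{D'} P(X|F,D')P(D').

P(X|do(D)): frontdoor, adjust for {F}.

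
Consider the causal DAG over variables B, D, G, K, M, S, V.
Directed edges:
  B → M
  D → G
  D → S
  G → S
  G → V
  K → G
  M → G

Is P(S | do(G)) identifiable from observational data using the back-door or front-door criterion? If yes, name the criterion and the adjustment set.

desc(G)\{G}={S,V}; candidates ⊆ {B,D,K,M}.
size 0: {}; under {} G still reaches {B,D,K,M,S} ∋ S.
{D}: G⊥S given {D} in G with G→· removed — back-door holds.
P(S|do(G)) = Σ_{D} P(S|G,D)·P(D).

P(S|do(G)): backdoor, adjust for {D}.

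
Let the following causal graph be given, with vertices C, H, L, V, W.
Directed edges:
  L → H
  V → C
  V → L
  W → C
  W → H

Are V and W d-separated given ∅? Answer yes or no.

Bayes-Ball from V | ∅ reaches {C,H,L}.
W ∉ reach(V|∅) ⇒ V ⊥ W | ∅.

Yes — V ⊥ W | ∅.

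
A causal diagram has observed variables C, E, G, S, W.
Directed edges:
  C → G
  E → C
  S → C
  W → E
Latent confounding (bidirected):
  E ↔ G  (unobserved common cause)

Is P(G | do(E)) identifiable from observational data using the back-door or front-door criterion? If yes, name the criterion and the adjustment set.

desc(E)\{E}={C,G}; candidates ⊆ {S,W}.
E↔G: latent back-door arc(s) into E.
size 0: {}; under {} E still reaches {G,W} ∋ G.
size 1: {S}, {W}; under {S} E still reaches {G,W} ∋ G.
size 2: {S,W}; under {S,W} E still reaches {G} ∋ G.
E↔G cannot be blocked by any observed set — no back-door set.
{C}: (i) intercepts every directed E→G path; (ii) no back-door E→{C}; (iii) {E} blocks every back-door {C}→G. Front-door holds.
P(G|do(E)) = Σ_{C} P(C|E) Σ_{E'} P(G|C,E')P(E').

P(G|do(E)): frontdoor, adjust for {C}.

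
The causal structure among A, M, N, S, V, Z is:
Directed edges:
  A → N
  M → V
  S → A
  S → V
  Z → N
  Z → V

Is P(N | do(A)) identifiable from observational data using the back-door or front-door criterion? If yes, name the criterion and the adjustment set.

desc(A)\{A}={N}; candidates ⊆ {M,S,V,Z}.
∅: A⊥N given ∅ in G with A→· removed — back-door holds.
P(N|do(A)) = P(N|A) — no adjustment needed.

P(N|do(A)): backdoor, adjust for ∅.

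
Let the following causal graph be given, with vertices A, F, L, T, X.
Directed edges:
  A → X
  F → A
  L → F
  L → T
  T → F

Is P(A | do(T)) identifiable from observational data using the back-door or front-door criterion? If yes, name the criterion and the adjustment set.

desc(T)\{T}={A,F,X}; candidates ⊆ {L}.
size 0: {}; under {} T still reaches {A,F,L,X} ∋ A.
{L}: T⊥A given {L} in G with T→· removed — back-door holds.
P(A|do(T)) = Σ_{L} P(A|T,L)·P(L).

P(A|do(T)): backdoor, adjust for {L}.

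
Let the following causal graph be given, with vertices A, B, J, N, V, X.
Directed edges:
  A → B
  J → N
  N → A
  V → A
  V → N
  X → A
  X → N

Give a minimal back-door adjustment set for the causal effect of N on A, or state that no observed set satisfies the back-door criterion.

N→A: minimal back-door set {V, X}.

desc(N)\{N}={A,B}; candidates ⊆ {J,V,X}.
size 0: {}; under {} N still reaches {A,B,J,V,X} ∋ A.
size 1: {J}, {V}, {X}; under {J} N still reaches {A,B,V,X} ∋ A.
{V,X}: N⊥A given {V,X} in G with N→· removed — back-door holds.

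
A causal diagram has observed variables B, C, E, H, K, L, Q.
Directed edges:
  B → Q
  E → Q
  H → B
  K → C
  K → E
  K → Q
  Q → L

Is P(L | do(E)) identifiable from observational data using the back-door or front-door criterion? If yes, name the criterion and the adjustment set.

P(L|do(E)): backdoor, adjust for {K}.

desc(E)\{E}={L,Q}; candidates ⊆ {B,C,H,K}.
size 0: {}; under {} E still reaches {C,K,L,Q} ∋ L.
{K}: E⊥L given {K} in G with E→· removed — back-door holds.
P(L|do(E)) = Σ_{K} P(L|E,K)·P(K).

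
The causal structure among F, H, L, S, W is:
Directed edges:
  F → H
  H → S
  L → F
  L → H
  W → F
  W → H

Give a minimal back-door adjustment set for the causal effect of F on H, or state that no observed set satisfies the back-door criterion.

F→H: minimal back-door set {L, W}.

desc(F)\{F}={H,S}; candidates ⊆ {L,W}.
size 0: {}; under {} F still reaches {H,L,S,W} ∋ H.
size 1: {L}, {W}; under {L} F still reaches {H,S,W} ∋ H.
{L,W}: F⊥H given {L,W} in G with F→· removed — back-door holds.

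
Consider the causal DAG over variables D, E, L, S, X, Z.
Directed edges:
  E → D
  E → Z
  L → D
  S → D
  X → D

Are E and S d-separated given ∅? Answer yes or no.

Bayes-Ball from E | ∅ reaches {D,Z}.
S ∉ reach(E|∅) ⇒ E ⊥ S | ∅.

Yes — E ⊥ S | ∅.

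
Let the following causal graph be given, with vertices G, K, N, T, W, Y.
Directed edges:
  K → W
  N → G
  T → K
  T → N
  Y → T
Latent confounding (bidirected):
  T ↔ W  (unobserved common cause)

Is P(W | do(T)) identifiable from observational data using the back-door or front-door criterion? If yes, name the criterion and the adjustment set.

desc(T)\{T}={G,K,N,W}; candidates ⊆ {Y}.
T↔W: latent back-door arc(s) into T.
size 0: {}; under {} T still reaches {W,Y} ∋ W.
size 1: {Y}; under {Y} T still reaches {W} ∋ W.
T↔W cannot be blocked by any observed set — no back-door set.
{K}: (i) intercepts every directed T→W path; (ii) no back-door T→{K}; (iii) {T} blocks every back-door {K}→W. Front-door holds.
P(W|do(T)) = Σ_{K} P(K|T) Σ_{T'} P(W|K,T')P(T').

P(W|do(T)): frontdoor, adjust for {K}.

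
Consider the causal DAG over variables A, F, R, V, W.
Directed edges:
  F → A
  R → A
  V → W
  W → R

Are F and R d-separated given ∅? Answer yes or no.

Bayes-Ball from F | ∅ reaches {A}.
R ∉ reach(F|∅) ⇒ F ⊥ R | ∅.

Yes — F ⊥ R | ∅.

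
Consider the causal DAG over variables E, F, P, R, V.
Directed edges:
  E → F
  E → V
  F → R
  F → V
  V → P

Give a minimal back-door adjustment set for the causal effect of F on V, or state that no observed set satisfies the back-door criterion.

F→V: minimal back-door set {E}.

desc(F)\{F}={P,R,V}; candidates ⊆ {E}.
size 0: {}; under {} F still reaches {E,P,V} ∋ V.
{E}: F⊥V given {E} in G with F→· removed — back-door holds.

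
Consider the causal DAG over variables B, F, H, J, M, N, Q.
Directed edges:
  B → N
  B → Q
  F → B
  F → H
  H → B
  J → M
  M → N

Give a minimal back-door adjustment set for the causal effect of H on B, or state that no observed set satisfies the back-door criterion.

H→B: minimal back-door set {F}.

desc(H)\{H}={B,N,Q}; candidates ⊆ {F,J,M}.
size 0: {}; under {} H still reaches {B,F,N,Q} ∋ B.
{F}: H⊥B given {F} in G with H→· removed — back-door holds.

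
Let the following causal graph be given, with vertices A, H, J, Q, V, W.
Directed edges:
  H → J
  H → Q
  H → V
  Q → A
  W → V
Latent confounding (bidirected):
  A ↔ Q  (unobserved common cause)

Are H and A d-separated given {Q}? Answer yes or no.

Bayes-Ball from H | {Q} reaches {A,J,V}.
A ∈ reach(H|{Q}) ⇒ H ⊥̸ A | {Q}.

No — H and A are d-connected given {Q}.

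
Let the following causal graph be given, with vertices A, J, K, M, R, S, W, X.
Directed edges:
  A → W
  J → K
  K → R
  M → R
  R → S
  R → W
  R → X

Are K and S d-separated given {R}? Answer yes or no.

Yes — K ⊥ S | {R}.

Bayes-Ball from K | {R} reaches {J,M}.
S ∉ reach(K|{R}) ⇒ K ⊥ S | {R}.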